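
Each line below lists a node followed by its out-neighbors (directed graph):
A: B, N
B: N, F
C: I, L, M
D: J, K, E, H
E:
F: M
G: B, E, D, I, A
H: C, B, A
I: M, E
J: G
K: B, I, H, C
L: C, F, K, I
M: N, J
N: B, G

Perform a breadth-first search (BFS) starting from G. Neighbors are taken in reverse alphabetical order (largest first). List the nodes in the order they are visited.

Visit G; enqueue I, E, D, B, A → queue [I, E, D, B, A]
Visit I; enqueue M → queue [E, D, B, A, M]
Visit E → queue [D, B, A, M]
Visit D; enqueue K, J, H → queue [B, A, M, K, J, H]
Visit B; enqueue N, F → queue [A, M, K, J, H, N, F]
Visit A → queue [M, K, J, H, N, F]
Visit M → queue [K, J, H, N, F]
Visit K; enqueue C → queue [J, H, N, F, C]
Visit J → queue [H, N, F, C]
Visit H → queue [N, F, C]
Visit N → queue [F, C]
Visit F → queue [C]
Visit C; enqueue L → queue [L]
Visit L → queue []

G, I, E, D, B, A, M, K, J, H, N, F, C, L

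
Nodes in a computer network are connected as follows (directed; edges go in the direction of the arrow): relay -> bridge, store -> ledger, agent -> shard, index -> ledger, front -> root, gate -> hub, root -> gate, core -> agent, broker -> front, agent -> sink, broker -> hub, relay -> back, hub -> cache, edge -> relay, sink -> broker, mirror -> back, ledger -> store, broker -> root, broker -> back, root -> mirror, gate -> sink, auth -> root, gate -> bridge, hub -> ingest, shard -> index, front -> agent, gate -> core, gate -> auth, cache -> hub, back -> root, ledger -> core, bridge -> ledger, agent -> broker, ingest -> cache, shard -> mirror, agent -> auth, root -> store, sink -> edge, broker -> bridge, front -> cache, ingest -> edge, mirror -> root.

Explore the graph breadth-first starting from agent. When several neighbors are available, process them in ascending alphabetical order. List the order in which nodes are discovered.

Visit agent; enqueue auth, broker, shard, sink → queue [auth, broker, shard, sink]
Visit auth; enqueue root → queue [broker, shard, sink, root]
Visit broker; enqueue back, bridge, front, hub → queue [shard, sink, root, back, bridge, front, hub]
Visit shard; enqueue index, mirror → queue [sink, root, back, bridge, front, hub, index, mirror]
Visit sink; enqueue edge → queue [root, back, bridge, front, hub, index, mirror, edge]
Visit root; enqueue gate, store → queue [back, bridge, front, hub, index, mirror, edge, gate, store]
Visit back → queue [bridge, front, hub, index, mirror, edge, gate, store]
Visit bridge; enqueue ledger → queue [front, hub, index, mirror, edge, gate, store, ledger]
Visit front; enqueue cache → queue [hub, index, mirror, edge, gate, store, ledger, cache]
Visit hub; enqueue ingest → queue [index, mirror, edge, gate, store, ledger, cache, ingest]
Visit index → queue [mirror, edge, gate, store, ledger, cache, ingest]
Visit mirror → queue [edge, gate, store, ledger, cache, ingest]
Visit edge; enqueue relay → queue [gate, store, ledger, cache, ingest, relay]
Visit gate; enqueue core → queue [store, ledger, cache, ingest, relay, core]
Visit store → queue [ledger, cache, ingest, relay, core]
Visit ledger → queue [cache, ingest, relay, core]
Visit cache → queue [ingest, relay, core]
Visit ingest → queue [relay, core]
Visit relay → queue [core]
Visit core → queue []

agent → auth → broker → shard → sink → root → back → bridge → front → hub → index → mirror → edge → gate → store → ledger → cache → ingest → relay → core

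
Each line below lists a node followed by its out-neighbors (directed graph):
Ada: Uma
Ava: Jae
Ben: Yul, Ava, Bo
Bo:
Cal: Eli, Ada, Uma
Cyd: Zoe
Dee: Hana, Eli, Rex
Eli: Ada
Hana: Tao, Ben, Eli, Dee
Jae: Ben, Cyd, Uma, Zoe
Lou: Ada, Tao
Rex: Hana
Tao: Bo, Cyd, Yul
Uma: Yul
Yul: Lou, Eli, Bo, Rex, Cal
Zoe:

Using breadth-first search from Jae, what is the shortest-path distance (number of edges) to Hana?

Level 0: Jae
Level 1: Ben, Cyd, Uma, Zoe
Level 2: Ava, Bo, Yul
Level 3: Cal, Eli, Lou, Rex
Level 4: Ada, Hana, Tao
Level 5: Dee
Hana first appears at level 4.

4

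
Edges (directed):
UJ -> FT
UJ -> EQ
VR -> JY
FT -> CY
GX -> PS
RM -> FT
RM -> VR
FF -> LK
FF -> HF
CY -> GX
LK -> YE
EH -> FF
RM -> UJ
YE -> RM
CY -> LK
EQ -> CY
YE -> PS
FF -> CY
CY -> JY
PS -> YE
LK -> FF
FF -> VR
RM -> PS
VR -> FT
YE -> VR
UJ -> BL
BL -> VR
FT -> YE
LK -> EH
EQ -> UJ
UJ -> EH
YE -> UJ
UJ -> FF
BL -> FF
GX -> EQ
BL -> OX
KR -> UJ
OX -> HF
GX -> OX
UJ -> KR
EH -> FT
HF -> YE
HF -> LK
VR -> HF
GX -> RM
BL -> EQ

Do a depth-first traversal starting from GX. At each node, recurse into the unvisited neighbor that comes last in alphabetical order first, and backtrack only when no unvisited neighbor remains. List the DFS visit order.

Visit GX
GX → RM
RM → VR
VR → JY
VR → HF
HF → YE
YE → UJ
UJ → KR
UJ → FT
FT → CY
CY → LK
LK → FF
LK → EH
UJ → EQ
UJ → BL
BL → OX
YE → PS

GX -> RM -> VR -> JY -> HF -> YE -> UJ -> KR -> FT -> CY -> LK -> FF -> EH -> EQ -> BL -> OX -> PS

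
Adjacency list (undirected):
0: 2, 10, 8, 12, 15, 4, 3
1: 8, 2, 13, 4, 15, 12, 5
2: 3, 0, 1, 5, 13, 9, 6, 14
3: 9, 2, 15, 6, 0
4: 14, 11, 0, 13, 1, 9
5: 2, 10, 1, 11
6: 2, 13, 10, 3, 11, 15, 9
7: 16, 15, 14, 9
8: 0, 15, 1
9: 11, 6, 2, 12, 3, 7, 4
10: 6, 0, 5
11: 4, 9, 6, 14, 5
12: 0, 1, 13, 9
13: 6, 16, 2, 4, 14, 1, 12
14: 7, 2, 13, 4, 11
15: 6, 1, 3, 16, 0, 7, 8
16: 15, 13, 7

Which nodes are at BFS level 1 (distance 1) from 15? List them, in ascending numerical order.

0, 1, 3, 6, 7, 8, 16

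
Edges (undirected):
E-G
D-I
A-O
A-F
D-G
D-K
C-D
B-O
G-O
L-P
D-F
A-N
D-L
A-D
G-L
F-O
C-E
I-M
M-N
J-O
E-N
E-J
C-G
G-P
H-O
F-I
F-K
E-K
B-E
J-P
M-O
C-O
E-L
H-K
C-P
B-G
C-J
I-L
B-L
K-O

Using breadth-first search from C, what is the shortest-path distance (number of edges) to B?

2

Level 0: C
Level 1: D, E, G, J, O, P
Level 2: A, B, F, H, I, K, L, M, N
B first appears at level 2.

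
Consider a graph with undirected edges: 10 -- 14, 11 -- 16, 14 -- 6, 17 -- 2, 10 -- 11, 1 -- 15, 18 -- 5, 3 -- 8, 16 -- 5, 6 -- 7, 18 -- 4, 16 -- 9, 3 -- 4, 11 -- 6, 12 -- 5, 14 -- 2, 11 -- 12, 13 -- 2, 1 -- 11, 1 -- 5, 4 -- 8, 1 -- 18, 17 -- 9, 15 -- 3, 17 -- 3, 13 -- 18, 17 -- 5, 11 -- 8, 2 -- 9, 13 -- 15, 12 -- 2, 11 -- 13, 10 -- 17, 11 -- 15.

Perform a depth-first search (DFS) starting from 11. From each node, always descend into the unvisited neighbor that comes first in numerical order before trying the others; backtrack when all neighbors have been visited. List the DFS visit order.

Visit 11
11 → 1
1 → 5
5 → 12
12 → 2
2 → 9
9 → 16
9 → 17
17 → 3
3 → 4
4 → 8
4 → 18
18 → 13
13 → 15
17 → 10
10 → 14
14 → 6
6 → 7

11 -> 1 -> 5 -> 12 -> 2 -> 9 -> 16 -> 17 -> 3 -> 4 -> 8 -> 18 -> 13 -> 15 -> 10 -> 14 -> 6 -> 7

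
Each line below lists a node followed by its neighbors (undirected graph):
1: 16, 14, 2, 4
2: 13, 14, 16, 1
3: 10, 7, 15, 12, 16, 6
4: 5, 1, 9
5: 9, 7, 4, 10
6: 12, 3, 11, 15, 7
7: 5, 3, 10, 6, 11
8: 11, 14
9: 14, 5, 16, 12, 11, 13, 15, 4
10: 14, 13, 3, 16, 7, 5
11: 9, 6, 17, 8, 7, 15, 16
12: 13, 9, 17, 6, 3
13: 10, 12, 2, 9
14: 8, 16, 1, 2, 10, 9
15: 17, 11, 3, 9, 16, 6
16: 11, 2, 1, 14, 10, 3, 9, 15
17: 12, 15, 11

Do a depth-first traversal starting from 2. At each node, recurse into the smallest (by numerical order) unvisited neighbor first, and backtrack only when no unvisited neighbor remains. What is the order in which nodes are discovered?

2, 1, 4, 5, 7, 3, 6, 11, 8, 14, 9, 12, 13, 10, 16, 15, 17

Visit 2
2 → 1
1 → 4
4 → 5
5 → 7
7 → 3
3 → 6
6 → 11
11 → 8
8 → 14
14 → 9
9 → 12
12 → 13
13 → 10
10 → 16
16 → 15
15 → 17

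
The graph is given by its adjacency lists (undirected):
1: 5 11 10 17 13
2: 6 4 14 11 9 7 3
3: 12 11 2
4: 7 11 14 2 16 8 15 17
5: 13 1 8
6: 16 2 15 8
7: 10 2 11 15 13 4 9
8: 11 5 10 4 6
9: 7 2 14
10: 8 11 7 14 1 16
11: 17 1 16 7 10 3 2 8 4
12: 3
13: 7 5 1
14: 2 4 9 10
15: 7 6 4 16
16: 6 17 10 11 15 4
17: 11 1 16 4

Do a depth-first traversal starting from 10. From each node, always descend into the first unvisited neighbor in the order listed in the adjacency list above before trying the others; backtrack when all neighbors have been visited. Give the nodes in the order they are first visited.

10, 8, 11, 17, 1, 5, 13, 7, 2, 6, 16, 15, 4, 14, 9, 3, 12

Visit 10
10 → 8
8 → 11
11 → 17
17 → 1
1 → 5
5 → 13
13 → 7
7 → 2
2 → 6
6 → 16
16 → 15
15 → 4
4 → 14
14 → 9
2 → 3
3 → 12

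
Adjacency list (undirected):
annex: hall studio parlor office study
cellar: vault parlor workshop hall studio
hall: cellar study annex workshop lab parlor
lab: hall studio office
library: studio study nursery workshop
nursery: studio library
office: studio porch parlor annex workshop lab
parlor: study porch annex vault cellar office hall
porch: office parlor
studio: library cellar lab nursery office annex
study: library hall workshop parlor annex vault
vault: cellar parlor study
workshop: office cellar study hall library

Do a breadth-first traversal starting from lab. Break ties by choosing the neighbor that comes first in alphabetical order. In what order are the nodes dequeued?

lab, hall, office, studio, annex, cellar, parlor, study, workshop, porch, library, nursery, vault

Visit lab; enqueue hall, office, studio → queue [hall, office, studio]
Visit hall; enqueue annex, cellar, parlor, study, workshop → queue [office, studio, annex, cellar, parlor, study, workshop]
Visit office; enqueue porch → queue [studio, annex, cellar, parlor, study, workshop, porch]
Visit studio; enqueue library, nursery → queue [annex, cellar, parlor, study, workshop, porch, library, nursery]
Visit annex → queue [cellar, parlor, study, workshop, porch, library, nursery]
Visit cellar; enqueue vault → queue [parlor, study, workshop, porch, library, nursery, vault]
Visit parlor → queue [study, workshop, porch, library, nursery, vault]
Visit study → queue [workshop, porch, library, nursery, vault]
Visit workshop → queue [porch, library, nursery, vault]
Visit porch → queue [library, nursery, vault]
Visit library → queue [nursery, vault]
Visit nursery → queue [vault]
Visit vault → queue []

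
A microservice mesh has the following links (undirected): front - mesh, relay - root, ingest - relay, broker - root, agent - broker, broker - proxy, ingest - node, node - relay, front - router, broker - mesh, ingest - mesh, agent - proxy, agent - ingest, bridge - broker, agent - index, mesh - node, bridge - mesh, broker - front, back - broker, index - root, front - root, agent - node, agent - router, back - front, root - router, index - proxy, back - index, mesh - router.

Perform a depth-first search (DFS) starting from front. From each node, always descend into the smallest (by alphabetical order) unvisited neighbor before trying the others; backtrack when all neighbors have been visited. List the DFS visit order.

Visit front
front → back
back → broker
broker → agent
agent → index
index → proxy
index → root
root → relay
relay → ingest
ingest → mesh
mesh → bridge
mesh → node
mesh → router

front → back → broker → agent → index → proxy → root → relay → ingest → mesh → bridge → node → router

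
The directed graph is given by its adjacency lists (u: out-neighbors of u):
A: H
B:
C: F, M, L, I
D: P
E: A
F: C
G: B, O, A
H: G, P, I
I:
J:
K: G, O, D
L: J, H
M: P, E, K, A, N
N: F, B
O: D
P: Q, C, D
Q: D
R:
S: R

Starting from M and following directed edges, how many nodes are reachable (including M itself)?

17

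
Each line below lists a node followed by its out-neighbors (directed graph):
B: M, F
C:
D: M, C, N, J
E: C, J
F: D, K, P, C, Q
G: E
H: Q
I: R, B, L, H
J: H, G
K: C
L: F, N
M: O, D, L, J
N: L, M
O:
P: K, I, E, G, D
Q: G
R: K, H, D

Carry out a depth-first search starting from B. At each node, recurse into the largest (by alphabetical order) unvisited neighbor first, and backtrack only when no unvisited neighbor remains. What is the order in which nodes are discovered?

Visit B
B → M
M → O
M → L
L → N
L → F
F → Q
Q → G
G → E
E → J
J → H
E → C
F → P
P → K
P → I
I → R
R → D

B, M, O, L, N, F, Q, G, E, J, H, C, P, K, I, R, D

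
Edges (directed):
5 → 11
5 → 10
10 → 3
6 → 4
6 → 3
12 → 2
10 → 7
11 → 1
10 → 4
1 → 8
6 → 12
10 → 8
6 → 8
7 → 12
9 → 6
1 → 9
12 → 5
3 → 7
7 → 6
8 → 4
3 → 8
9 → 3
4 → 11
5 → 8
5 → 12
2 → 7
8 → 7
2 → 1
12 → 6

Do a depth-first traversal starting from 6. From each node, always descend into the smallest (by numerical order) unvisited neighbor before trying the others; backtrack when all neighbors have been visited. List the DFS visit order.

6 -> 3 -> 7 -> 12 -> 2 -> 1 -> 8 -> 4 -> 11 -> 9 -> 5 -> 10

Visit 6
6 → 3
3 → 7
7 → 12
12 → 2
2 → 1
1 → 8
8 → 4
4 → 11
1 → 9
12 → 5
5 → 10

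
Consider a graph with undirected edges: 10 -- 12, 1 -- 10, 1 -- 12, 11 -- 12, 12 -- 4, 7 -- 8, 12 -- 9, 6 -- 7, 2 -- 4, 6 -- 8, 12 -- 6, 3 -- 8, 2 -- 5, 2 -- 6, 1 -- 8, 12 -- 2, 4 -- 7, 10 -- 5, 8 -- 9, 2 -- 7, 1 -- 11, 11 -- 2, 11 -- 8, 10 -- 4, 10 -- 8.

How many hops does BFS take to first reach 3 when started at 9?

Level 0: 9
Level 1: 8, 12
Level 2: 1, 2, 3, 4, 6, 7, 10, 11
Level 3: 5
3 first appears at level 2.

2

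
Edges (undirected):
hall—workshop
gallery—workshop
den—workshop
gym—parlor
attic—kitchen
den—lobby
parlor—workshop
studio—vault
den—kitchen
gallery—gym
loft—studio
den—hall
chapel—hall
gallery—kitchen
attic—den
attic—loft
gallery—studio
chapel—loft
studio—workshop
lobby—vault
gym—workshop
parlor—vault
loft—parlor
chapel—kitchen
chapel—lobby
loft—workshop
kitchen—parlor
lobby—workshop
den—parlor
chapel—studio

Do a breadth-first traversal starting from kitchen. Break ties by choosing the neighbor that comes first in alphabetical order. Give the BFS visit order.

kitchen, attic, chapel, den, gallery, parlor, loft, hall, lobby, studio, workshop, gym, vault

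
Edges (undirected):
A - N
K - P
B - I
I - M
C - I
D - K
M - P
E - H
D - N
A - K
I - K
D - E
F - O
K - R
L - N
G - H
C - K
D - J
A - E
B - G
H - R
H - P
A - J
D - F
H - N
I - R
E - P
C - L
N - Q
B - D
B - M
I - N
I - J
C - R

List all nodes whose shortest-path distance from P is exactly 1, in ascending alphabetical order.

E, H, K, M

Level 0: P
Level 1: E, H, K, M
Level 2: A, B, C, D, G, I, N, R
Level 3: F, J, L, Q
Level 4: O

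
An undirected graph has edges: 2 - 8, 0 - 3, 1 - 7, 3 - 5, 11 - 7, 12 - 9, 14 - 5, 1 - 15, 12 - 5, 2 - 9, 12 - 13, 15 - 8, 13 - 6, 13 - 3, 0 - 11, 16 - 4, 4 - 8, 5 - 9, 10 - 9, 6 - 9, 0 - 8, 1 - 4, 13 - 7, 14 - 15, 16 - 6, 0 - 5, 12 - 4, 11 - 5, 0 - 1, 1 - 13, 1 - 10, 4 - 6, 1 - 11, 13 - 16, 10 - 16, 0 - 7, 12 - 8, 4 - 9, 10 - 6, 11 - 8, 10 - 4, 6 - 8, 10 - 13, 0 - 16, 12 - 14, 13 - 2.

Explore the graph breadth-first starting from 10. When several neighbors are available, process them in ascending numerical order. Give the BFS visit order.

Visit 10; enqueue 1, 4, 6, 9, 13, 16 → queue [1, 4, 6, 9, 13, 16]
Visit 1; enqueue 0, 7, 11, 15 → queue [4, 6, 9, 13, 16, 0, 7, 11, 15]
Visit 4; enqueue 8, 12 → queue [6, 9, 13, 16, 0, 7, 11, 15, 8, 12]
Visit 6 → queue [9, 13, 16, 0, 7, 11, 15, 8, 12]
Visit 9; enqueue 2, 5 → queue [13, 16, 0, 7, 11, 15, 8, 12, 2, 5]
Visit 13; enqueue 3 → queue [16, 0, 7, 11, 15, 8, 12, 2, 5, 3]
Visit 16 → queue [0, 7, 11, 15, 8, 12, 2, 5, 3]
Visit 0 → queue [7, 11, 15, 8, 12, 2, 5, 3]
Visit 7 → queue [11, 15, 8, 12, 2, 5, 3]
Visit 11 → queue [15, 8, 12, 2, 5, 3]
Visit 15; enqueue 14 → queue [8, 12, 2, 5, 3, 14]
Visit 8 → queue [12, 2, 5, 3, 14]
Visit 12 → queue [2, 5, 3, 14]
Visit 2 → queue [5, 3, 14]
Visit 5 → queue [3, 14]
Visit 3 → queue [14]
Visit 14 → queue []

10 → 1 → 4 → 6 → 9 → 13 → 16 → 0 → 7 → 11 → 15 → 8 → 12 → 2 → 5 → 3 → 14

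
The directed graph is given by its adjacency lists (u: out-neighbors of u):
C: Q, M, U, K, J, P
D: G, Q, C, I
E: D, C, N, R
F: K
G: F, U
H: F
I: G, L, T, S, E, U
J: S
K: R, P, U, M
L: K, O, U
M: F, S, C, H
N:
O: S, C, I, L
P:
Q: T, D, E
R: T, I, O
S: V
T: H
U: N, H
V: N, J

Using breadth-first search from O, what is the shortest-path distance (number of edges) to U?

2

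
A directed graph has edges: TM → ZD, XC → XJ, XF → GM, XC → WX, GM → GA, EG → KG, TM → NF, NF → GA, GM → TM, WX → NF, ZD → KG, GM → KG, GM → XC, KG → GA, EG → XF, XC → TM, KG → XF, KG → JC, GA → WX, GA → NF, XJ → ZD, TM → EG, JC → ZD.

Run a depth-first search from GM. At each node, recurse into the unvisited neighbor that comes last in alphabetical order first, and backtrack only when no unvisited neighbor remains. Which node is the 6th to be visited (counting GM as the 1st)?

Visit GM
GM → XC
XC → XJ
XJ → ZD
ZD → KG
KG → XF
KG → JC
KG → GA
GA → WX
WX → NF
XC → TM
TM → EG

Visit order: GM, XC, XJ, ZD, KG, XF, JC, GA, WX, NF, TM, EG

XF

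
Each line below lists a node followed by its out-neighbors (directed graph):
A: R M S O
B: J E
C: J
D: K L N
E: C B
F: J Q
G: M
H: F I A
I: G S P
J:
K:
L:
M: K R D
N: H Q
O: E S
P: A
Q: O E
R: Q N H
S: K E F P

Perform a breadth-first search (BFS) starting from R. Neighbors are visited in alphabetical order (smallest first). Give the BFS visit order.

R, H, N, Q, A, F, I, E, O, M, S, J, G, P, B, C, D, K, L

Visit R; enqueue H, N, Q → queue [H, N, Q]
Visit H; enqueue A, F, I → queue [N, Q, A, F, I]
Visit N → queue [Q, A, F, I]
Visit Q; enqueue E, O → queue [A, F, I, E, O]
Visit A; enqueue M, S → queue [F, I, E, O, M, S]
Visit F; enqueue J → queue [I, E, O, M, S, J]
Visit I; enqueue G, P → queue [E, O, M, S, J, G, P]
Visit E; enqueue B, C → queue [O, M, S, J, G, P, B, C]
Visit O → queue [M, S, J, G, P, B, C]
Visit M; enqueue D, K → queue [S, J, G, P, B, C, D, K]
Visit S → queue [J, G, P, B, C, D, K]
Visit J → queue [G, P, B, C, D, K]
Visit G → queue [P, B, C, D, K]
Visit P → queue [B, C, D, K]
Visit B → queue [C, D, K]
Visit C → queue [D, K]
Visit D; enqueue L → queue [K, L]
Visit K → queue [L]
Visit L → queue []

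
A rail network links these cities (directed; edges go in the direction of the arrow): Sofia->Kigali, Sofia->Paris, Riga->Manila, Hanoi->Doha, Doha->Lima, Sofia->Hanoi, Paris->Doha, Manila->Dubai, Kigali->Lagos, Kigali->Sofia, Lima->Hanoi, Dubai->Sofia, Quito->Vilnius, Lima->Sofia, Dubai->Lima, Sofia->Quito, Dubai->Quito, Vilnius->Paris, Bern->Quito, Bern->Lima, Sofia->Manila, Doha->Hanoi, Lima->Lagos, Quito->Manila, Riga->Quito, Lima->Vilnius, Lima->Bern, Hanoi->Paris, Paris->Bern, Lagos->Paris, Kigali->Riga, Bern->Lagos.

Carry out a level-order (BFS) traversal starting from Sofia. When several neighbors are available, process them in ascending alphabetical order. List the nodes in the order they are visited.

Sofia -> Hanoi -> Kigali -> Manila -> Paris -> Quito -> Doha -> Lagos -> Riga -> Dubai -> Bern -> Vilnius -> Lima

Visit Sofia; enqueue Hanoi, Kigali, Manila, Paris, Quito → queue [Hanoi, Kigali, Manila, Paris, Quito]
Visit Hanoi; enqueue Doha → queue [Kigali, Manila, Paris, Quito, Doha]
Visit Kigali; enqueue Lagos, Riga → queue [Manila, Paris, Quito, Doha, Lagos, Riga]
Visit Manila; enqueue Dubai → queue [Paris, Quito, Doha, Lagos, Riga, Dubai]
Visit Paris; enqueue Bern → queue [Quito, Doha, Lagos, Riga, Dubai, Bern]
Visit Quito; enqueue Vilnius → queue [Doha, Lagos, Riga, Dubai, Bern, Vilnius]
Visit Doha; enqueue Lima → queue [Lagos, Riga, Dubai, Bern, Vilnius, Lima]
Visit Lagos → queue [Riga, Dubai, Bern, Vilnius, Lima]
Visit Riga → queue [Dubai, Bern, Vilnius, Lima]
Visit Dubai → queue [Bern, Vilnius, Lima]
Visit Bern → queue [Vilnius, Lima]
Visit Vilnius → queue [Lima]
Visit Lima → queue []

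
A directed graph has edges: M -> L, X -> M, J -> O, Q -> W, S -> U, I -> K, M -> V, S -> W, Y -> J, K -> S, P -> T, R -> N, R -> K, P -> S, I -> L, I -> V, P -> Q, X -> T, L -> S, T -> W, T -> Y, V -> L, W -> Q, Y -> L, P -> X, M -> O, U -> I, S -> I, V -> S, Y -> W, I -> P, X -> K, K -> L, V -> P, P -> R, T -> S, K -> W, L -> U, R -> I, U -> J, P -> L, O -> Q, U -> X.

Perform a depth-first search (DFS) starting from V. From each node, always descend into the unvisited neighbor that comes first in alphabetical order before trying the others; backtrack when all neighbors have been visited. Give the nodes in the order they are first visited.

Visit V
V → L
L → S
S → I
I → K
K → W
W → Q
I → P
P → R
R → N
P → T
T → Y
Y → J
J → O
P → X
X → M
S → U

V, L, S, I, K, W, Q, P, R, N, T, Y, J, O, X, M, U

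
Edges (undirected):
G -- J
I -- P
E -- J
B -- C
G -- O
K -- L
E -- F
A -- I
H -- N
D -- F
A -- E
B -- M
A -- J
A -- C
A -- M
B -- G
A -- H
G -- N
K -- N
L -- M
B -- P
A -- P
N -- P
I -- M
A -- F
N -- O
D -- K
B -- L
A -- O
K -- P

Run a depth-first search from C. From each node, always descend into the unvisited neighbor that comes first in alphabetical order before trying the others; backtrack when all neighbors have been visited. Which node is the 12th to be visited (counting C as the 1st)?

Visit C
C → A
A → E
E → F
F → D
D → K
K → L
L → B
B → G
G → J
G → N
N → H
N → O
N → P
P → I
I → M

Visit order: C, A, E, F, D, K, L, B, G, J, N, H, O, P, I, M

H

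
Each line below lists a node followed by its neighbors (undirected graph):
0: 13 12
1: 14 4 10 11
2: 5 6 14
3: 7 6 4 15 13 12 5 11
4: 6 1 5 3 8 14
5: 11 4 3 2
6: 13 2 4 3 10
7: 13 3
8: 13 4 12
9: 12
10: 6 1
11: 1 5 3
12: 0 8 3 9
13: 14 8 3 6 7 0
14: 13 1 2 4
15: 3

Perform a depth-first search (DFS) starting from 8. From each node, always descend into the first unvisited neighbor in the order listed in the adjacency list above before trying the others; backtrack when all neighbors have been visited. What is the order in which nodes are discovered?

8, 13, 14, 1, 4, 6, 2, 5, 11, 3, 7, 15, 12, 0, 9, 10

Visit 8
8 → 13
13 → 14
14 → 1
1 → 4
4 → 6
6 → 2
2 → 5
5 → 11
11 → 3
3 → 7
3 → 15
3 → 12
12 → 0
12 → 9
6 → 10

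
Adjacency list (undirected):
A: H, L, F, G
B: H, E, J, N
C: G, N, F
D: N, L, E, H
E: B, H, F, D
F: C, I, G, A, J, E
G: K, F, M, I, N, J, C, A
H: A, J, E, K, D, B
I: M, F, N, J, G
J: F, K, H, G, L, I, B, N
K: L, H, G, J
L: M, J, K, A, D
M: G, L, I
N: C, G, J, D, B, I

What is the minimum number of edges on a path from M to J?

2

Level 0: M
Level 1: G, I, L
Level 2: A, C, D, F, J, K, N
Level 3: B, E, H
J first appears at level 2.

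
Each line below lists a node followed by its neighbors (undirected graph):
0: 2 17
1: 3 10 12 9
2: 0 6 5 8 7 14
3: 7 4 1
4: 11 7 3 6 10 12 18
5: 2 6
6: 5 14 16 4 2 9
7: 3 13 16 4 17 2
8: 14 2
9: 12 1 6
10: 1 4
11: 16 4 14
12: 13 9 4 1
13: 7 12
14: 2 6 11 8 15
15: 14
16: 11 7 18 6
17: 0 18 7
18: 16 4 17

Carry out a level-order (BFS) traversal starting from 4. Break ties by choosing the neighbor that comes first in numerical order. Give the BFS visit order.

4 → 3 → 6 → 7 → 10 → 11 → 12 → 18 → 1 → 2 → 5 → 9 → 14 → 16 → 13 → 17 → 0 → 8 → 15

Visit 4; enqueue 3, 6, 7, 10, 11, 12, 18 → queue [3, 6, 7, 10, 11, 12, 18]
Visit 3; enqueue 1 → queue [6, 7, 10, 11, 12, 18, 1]
Visit 6; enqueue 2, 5, 9, 14, 16 → queue [7, 10, 11, 12, 18, 1, 2, 5, 9, 14, 16]
Visit 7; enqueue 13, 17 → queue [10, 11, 12, 18, 1, 2, 5, 9, 14, 16, 13, 17]
Visit 10 → queue [11, 12, 18, 1, 2, 5, 9, 14, 16, 13, 17]
Visit 11 → queue [12, 18, 1, 2, 5, 9, 14, 16, 13, 17]
Visit 12 → queue [18, 1, 2, 5, 9, 14, 16, 13, 17]
Visit 18 → queue [1, 2, 5, 9, 14, 16, 13, 17]
Visit 1 → queue [2, 5, 9, 14, 16, 13, 17]
Visit 2; enqueue 0, 8 → queue [5, 9, 14, 16, 13, 17, 0, 8]
Visit 5 → queue [9, 14, 16, 13, 17, 0, 8]
Visit 9 → queue [14, 16, 13, 17, 0, 8]
Visit 14; enqueue 15 → queue [16, 13, 17, 0, 8, 15]
Visit 16 → queue [13, 17, 0, 8, 15]
Visit 13 → queue [17, 0, 8, 15]
Visit 17 → queue [0, 8, 15]
Visit 0 → queue [8, 15]
Visit 8 → queue [15]
Visit 15 → queue []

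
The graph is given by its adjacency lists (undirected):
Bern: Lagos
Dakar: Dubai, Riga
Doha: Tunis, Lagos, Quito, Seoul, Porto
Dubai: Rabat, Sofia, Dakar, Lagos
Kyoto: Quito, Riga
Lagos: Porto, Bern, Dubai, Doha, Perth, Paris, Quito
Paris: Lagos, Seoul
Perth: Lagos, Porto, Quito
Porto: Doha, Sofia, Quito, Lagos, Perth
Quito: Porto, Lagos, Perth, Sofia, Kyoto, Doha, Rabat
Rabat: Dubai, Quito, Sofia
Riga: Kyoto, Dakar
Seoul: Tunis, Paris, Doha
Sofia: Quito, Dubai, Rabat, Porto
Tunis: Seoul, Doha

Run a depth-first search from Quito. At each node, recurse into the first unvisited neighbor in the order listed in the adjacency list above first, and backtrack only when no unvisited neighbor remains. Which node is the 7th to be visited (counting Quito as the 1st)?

Lagos

Visit Quito
Quito → Porto
Porto → Doha
Doha → Tunis
Tunis → Seoul
Seoul → Paris
Paris → Lagos
Lagos → Bern
Lagos → Dubai
Dubai → Rabat
Rabat → Sofia
Dubai → Dakar
Dakar → Riga
Riga → Kyoto
Lagos → Perth

Visit order: Quito, Porto, Doha, Tunis, Seoul, Paris, Lagos, Bern, Dubai, Rabat, Sofia, Dakar, Riga, Kyoto, Perth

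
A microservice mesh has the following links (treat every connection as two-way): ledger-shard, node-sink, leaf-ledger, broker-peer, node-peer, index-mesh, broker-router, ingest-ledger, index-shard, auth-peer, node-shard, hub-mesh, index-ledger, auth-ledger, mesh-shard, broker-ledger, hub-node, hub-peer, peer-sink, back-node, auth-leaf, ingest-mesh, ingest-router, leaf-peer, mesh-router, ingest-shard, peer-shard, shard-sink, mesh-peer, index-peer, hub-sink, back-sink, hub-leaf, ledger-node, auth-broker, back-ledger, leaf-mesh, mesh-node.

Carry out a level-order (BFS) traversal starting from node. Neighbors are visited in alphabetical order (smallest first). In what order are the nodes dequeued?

node, back, hub, ledger, mesh, peer, shard, sink, leaf, auth, broker, index, ingest, router

Visit node; enqueue back, hub, ledger, mesh, peer, shard, sink → queue [back, hub, ledger, mesh, peer, shard, sink]
Visit back → queue [hub, ledger, mesh, peer, shard, sink]
Visit hub; enqueue leaf → queue [ledger, mesh, peer, shard, sink, leaf]
Visit ledger; enqueue auth, broker, index, ingest → queue [mesh, peer, shard, sink, leaf, auth, broker, index, ingest]
Visit mesh; enqueue router → queue [peer, shard, sink, leaf, auth, broker, index, ingest, router]
Visit peer → queue [shard, sink, leaf, auth, broker, index, ingest, router]
Visit shard → queue [sink, leaf, auth, broker, index, ingest, router]
Visit sink → queue [leaf, auth, broker, index, ingest, router]
Visit leaf → queue [auth, broker, index, ingest, router]
Visit auth → queue [broker, index, ingest, router]
Visit broker → queue [index, ingest, router]
Visit index → queue [ingest, router]
Visit ingest → queue [router]
Visit router → queue []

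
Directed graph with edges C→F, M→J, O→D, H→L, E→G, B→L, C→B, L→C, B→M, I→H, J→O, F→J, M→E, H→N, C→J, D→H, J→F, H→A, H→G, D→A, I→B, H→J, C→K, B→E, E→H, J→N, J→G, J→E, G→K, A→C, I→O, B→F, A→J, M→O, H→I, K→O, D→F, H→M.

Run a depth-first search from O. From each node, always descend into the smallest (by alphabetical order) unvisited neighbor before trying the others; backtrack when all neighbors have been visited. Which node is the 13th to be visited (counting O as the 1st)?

N

Visit O
O → D
D → A
A → C
C → B
B → E
E → G
G → K
E → H
H → I
H → J
J → F
J → N
H → L
H → M

Visit order: O, D, A, C, B, E, G, K, H, I, J, F, N, L, M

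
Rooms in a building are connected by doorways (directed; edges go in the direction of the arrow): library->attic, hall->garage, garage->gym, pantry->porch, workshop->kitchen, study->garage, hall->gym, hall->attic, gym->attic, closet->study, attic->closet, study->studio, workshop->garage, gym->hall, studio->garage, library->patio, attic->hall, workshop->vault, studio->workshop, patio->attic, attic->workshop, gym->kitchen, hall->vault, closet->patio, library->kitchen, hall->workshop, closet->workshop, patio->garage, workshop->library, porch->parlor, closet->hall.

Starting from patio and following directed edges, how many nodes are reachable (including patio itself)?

BFS from patio visits: patio, attic, garage, closet, hall, workshop, gym, study, vault, kitchen, library, studio
Reachable nodes: 12 of 15 total.

12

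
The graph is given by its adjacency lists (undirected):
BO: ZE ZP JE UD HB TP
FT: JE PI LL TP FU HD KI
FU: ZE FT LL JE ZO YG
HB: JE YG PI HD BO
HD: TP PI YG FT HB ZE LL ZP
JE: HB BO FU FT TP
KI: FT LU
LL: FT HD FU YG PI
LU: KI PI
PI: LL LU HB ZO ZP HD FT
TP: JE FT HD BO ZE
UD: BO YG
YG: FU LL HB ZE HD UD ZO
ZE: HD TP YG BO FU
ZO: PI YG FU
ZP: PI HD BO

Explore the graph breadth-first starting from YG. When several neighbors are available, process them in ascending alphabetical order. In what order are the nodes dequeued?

YG, FU, HB, HD, LL, UD, ZE, ZO, FT, JE, BO, PI, TP, ZP, KI, LU

Visit YG; enqueue FU, HB, HD, LL, UD, ZE, ZO → queue [FU, HB, HD, LL, UD, ZE, ZO]
Visit FU; enqueue FT, JE → queue [HB, HD, LL, UD, ZE, ZO, FT, JE]
Visit HB; enqueue BO, PI → queue [HD, LL, UD, ZE, ZO, FT, JE, BO, PI]
Visit HD; enqueue TP, ZP → queue [LL, UD, ZE, ZO, FT, JE, BO, PI, TP, ZP]
Visit LL → queue [UD, ZE, ZO, FT, JE, BO, PI, TP, ZP]
Visit UD → queue [ZE, ZO, FT, JE, BO, PI, TP, ZP]
Visit ZE → queue [ZO, FT, JE, BO, PI, TP, ZP]
Visit ZO → queue [FT, JE, BO, PI, TP, ZP]
Visit FT; enqueue KI → queue [JE, BO, PI, TP, ZP, KI]
Visit JE → queue [BO, PI, TP, ZP, KI]
Visit BO → queue [PI, TP, ZP, KI]
Visit PI; enqueue LU → queue [TP, ZP, KI, LU]
Visit TP → queue [ZP, KI, LU]
Visit ZP → queue [KI, LU]
Visit KI → queue [LU]
Visit LU → queue []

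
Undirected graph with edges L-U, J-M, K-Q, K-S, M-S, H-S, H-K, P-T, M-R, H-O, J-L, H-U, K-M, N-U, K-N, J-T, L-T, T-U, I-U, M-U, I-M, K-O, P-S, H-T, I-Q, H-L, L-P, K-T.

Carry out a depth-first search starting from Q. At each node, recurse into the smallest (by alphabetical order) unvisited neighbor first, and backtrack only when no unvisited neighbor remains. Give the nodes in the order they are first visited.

Q -> I -> M -> J -> L -> H -> K -> N -> U -> T -> P -> S -> O -> R

Visit Q
Q → I
I → M
M → J
J → L
L → H
H → K
K → N
N → U
U → T
T → P
P → S
K → O
M → R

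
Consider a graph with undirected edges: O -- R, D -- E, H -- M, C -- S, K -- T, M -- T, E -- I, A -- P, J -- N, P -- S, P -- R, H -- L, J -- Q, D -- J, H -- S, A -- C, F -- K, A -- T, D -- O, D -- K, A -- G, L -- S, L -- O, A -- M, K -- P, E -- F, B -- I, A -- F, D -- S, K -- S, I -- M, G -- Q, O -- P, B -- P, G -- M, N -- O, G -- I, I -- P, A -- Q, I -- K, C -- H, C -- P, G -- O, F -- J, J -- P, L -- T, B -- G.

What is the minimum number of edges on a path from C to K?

Level 0: C
Level 1: A, H, P, S
Level 2: B, D, F, G, I, J, K, L, M, O, Q, R, T
Level 3: E, N
K first appears at level 2.

2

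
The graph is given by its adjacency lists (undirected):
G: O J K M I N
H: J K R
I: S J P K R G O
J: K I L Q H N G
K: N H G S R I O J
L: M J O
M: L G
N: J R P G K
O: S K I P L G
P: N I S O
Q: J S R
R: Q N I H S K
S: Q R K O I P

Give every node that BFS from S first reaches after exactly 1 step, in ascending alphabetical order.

I, K, O, P, Q, R

Level 0: S
Level 1: I, K, O, P, Q, R
Level 2: G, H, J, L, N
Level 3: M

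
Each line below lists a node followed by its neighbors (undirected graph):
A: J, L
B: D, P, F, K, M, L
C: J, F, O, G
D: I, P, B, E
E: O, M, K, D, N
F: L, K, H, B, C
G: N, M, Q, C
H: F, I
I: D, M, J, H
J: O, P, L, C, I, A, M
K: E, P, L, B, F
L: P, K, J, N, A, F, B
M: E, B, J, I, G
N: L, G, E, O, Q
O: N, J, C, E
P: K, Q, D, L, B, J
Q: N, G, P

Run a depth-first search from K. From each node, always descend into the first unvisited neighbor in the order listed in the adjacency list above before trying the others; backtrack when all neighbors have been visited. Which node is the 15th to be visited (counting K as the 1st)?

F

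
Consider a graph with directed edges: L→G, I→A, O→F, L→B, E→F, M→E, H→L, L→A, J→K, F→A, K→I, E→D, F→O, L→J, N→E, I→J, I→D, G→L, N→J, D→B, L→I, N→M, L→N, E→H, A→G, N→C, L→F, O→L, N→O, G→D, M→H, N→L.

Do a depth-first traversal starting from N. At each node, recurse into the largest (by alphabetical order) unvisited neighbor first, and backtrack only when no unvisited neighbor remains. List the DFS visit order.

N -> O -> L -> J -> K -> I -> D -> B -> A -> G -> F -> M -> H -> E -> C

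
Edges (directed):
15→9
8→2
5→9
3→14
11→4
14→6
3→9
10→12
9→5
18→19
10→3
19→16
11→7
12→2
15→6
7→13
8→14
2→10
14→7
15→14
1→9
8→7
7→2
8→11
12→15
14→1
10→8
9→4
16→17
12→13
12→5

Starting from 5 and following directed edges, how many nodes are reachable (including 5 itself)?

3

BFS from 5 visits: 5, 9, 4
Reachable nodes: 3 of 19 total.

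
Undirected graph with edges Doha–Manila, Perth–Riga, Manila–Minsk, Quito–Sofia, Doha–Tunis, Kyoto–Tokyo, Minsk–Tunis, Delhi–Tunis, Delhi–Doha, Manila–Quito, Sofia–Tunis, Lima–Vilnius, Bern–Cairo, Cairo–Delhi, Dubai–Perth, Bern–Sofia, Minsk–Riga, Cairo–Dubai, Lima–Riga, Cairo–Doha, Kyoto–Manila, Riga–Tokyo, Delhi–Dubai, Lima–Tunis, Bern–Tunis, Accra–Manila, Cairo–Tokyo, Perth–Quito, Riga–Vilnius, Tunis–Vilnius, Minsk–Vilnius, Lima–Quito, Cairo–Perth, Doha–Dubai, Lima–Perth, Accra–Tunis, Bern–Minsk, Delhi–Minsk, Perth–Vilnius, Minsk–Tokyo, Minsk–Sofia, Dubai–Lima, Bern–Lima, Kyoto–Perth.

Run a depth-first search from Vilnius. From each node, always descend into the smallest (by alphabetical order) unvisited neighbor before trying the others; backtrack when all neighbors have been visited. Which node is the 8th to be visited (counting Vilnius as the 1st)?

Visit Vilnius
Vilnius → Lima
Lima → Bern
Bern → Cairo
Cairo → Delhi
Delhi → Doha
Doha → Dubai
Dubai → Perth
Perth → Kyoto
Kyoto → Manila
Manila → Accra
Accra → Tunis
Tunis → Minsk
Minsk → Riga
Riga → Tokyo
Minsk → Sofia
Sofia → Quito

Visit order: Vilnius, Lima, Bern, Cairo, Delhi, Doha, Dubai, Perth, Kyoto, Manila, Accra, Tunis, Minsk, Riga, Tokyo, Sofia, Quito

Perth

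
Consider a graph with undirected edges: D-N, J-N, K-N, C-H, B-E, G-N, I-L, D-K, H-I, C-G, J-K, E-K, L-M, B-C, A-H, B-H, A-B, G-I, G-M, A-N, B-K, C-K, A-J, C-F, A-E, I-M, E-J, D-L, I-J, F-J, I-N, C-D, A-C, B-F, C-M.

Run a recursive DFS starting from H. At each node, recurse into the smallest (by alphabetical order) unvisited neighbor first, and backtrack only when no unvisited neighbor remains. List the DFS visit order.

H → A → B → C → D → K → E → J → F → I → G → M → L → N

Visit H
H → A
A → B
B → C
C → D
D → K
K → E
E → J
J → F
J → I
I → G
G → M
M → L
G → N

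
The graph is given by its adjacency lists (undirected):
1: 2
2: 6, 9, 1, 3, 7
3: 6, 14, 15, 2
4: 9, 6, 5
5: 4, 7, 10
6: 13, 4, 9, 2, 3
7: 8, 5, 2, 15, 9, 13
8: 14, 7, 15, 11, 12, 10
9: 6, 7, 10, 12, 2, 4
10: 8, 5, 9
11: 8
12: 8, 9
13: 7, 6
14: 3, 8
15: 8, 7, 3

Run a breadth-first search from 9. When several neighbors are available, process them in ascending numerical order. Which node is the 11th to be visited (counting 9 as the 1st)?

13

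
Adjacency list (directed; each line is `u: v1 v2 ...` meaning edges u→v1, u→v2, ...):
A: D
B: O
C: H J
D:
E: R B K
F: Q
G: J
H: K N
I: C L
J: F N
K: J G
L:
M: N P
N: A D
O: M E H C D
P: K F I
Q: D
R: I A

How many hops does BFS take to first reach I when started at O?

Level 0: O
Level 1: C, D, E, H, M
Level 2: B, J, K, N, P, R
Level 3: A, F, G, I
Level 4: L, Q
I first appears at level 3.

3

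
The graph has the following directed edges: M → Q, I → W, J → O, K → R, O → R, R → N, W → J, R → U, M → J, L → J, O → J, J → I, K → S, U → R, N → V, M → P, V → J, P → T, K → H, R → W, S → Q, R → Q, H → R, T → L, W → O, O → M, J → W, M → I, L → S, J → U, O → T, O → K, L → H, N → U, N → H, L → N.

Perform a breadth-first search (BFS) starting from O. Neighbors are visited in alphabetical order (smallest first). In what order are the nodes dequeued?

Visit O; enqueue J, K, M, R, T → queue [J, K, M, R, T]
Visit J; enqueue I, U, W → queue [K, M, R, T, I, U, W]
Visit K; enqueue H, S → queue [M, R, T, I, U, W, H, S]
Visit M; enqueue P, Q → queue [R, T, I, U, W, H, S, P, Q]
Visit R; enqueue N → queue [T, I, U, W, H, S, P, Q, N]
Visit T; enqueue L → queue [I, U, W, H, S, P, Q, N, L]
Visit I → queue [U, W, H, S, P, Q, N, L]
Visit U → queue [W, H, S, P, Q, N, L]
Visit W → queue [H, S, P, Q, N, L]
Visit H → queue [S, P, Q, N, L]
Visit S → queue [P, Q, N, L]
Visit P → queue [Q, N, L]
Visit Q → queue [N, L]
Visit N; enqueue V → queue [L, V]
Visit L → queue [V]
Visit V → queue []

O, J, K, M, R, T, I, U, W, H, S, P, Q, N, L, V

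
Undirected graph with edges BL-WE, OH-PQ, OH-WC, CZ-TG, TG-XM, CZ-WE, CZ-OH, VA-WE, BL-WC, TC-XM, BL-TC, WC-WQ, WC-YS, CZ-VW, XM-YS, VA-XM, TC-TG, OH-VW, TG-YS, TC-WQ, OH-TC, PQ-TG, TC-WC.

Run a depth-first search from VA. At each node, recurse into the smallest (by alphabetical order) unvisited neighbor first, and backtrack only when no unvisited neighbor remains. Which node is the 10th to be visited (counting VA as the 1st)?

Visit VA
VA → WE
WE → BL
BL → TC
TC → OH
OH → CZ
CZ → TG
TG → PQ
TG → XM
XM → YS
YS → WC
WC → WQ
CZ → VW

Visit order: VA, WE, BL, TC, OH, CZ, TG, PQ, XM, YS, WC, WQ, VW

YS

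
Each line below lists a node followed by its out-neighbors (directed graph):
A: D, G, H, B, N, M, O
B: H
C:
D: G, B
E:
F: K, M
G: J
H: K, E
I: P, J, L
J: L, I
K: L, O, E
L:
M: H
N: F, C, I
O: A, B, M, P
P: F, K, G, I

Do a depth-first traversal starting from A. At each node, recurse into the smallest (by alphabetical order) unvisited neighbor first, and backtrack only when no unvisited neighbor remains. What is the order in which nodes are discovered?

A → B → H → E → K → L → O → M → P → F → G → J → I → D → N → C

Visit A
A → B
B → H
H → E
H → K
K → L
K → O
O → M
O → P
P → F
P → G
G → J
J → I
A → D
A → N
N → C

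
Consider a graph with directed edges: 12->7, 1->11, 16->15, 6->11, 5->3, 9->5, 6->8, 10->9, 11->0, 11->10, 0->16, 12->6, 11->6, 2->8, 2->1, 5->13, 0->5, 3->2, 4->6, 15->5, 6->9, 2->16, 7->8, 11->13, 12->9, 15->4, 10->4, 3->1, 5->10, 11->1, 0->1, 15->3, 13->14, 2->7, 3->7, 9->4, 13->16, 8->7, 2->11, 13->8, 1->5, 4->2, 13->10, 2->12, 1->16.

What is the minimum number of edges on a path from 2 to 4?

Level 0: 2
Level 1: 1, 7, 8, 11, 12, 16
Level 2: 0, 5, 6, 9, 10, 13, 15
Level 3: 3, 4, 14
4 first appears at level 3.

3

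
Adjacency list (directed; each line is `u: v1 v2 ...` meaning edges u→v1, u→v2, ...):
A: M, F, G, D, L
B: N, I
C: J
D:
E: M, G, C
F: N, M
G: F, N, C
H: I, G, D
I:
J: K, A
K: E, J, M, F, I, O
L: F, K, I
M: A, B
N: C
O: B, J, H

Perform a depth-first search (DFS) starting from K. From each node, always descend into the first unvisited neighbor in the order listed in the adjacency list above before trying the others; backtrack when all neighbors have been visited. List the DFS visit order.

K -> E -> M -> A -> F -> N -> C -> J -> G -> D -> L -> I -> B -> O -> H

Visit K
K → E
E → M
M → A
A → F
F → N
N → C
C → J
A → G
A → D
A → L
L → I
M → B
K → O
O → H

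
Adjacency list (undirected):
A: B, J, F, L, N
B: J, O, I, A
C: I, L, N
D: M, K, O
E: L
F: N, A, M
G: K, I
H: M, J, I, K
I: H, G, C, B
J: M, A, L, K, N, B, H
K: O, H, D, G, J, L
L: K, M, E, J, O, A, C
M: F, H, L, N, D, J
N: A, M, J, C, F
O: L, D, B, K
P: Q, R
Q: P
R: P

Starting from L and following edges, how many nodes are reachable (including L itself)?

BFS from L visits: L, A, C, E, J, K, M, O, B, F, N, I, H, D, G
Reachable nodes: 15 of 18 total.

15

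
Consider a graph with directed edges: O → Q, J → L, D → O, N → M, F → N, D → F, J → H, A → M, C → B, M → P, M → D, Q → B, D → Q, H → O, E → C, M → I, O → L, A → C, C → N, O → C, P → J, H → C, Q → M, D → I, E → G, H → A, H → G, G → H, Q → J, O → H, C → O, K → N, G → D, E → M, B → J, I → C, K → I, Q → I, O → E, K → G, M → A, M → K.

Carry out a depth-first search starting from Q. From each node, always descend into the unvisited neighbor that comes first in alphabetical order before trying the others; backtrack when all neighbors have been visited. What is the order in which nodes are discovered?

Visit Q
Q → B
B → J
J → H
H → A
A → C
C → N
N → M
M → D
D → F
D → I
D → O
O → E
E → G
O → L
M → K
M → P

Q, B, J, H, A, C, N, M, D, F, I, O, E, G, L, K, P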